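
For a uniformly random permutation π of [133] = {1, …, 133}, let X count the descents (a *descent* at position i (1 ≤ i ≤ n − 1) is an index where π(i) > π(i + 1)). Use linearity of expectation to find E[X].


Write X = Σ X_I over i = 1, …, 132, with X_I the indicator of one descent.
There are 132 indicators.
For each fixed i, the pair (π(i), π(i+1)) is a uniformly random ordered pair of distinct values from {1, …, 133}; by symmetry P[π(i) > π(i+1)] = 1/2.
By linearity: E[X] = 132 · (1/2) = (133 − 1) · (1/2) = 66 ≈ 66.00000.

E[X] = 66 = 66.00000.


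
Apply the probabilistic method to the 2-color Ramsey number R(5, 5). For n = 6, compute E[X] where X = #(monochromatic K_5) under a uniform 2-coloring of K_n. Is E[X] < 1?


E[X] = C(6, 5) · 2^{1 − 10} = 6 · 2^{−9} = 6/512.
As a reduced fraction: E[X] = 3/256 ≈ 0.0117188.
Is E[X] < 1? YES.
Since E[X] < 1, there exists a 2-coloring of K_{6} with no monochromatic K_5; hence R(5, 5) > 6.

E[X] = 3/256 ≈ 0.0117188; E[X] < 1, so R(5, 5) > 6.


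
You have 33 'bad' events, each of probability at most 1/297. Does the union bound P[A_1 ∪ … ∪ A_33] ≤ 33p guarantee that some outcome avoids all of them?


Union bound: P[∪_{i=1}^{33} A_i] ≤ Σ_i P[A_i] ≤ 33·p = 33·(1/297) = 1/9.
Numerically: 1/9 ≈ 0.1111111.
Is 1/9 < 1? YES.
Since P[∪ A_i] ≤ 1/9 < 1, the complement has P[∩ A_i^c] ≥ 1 − 1/9 = 8/9 > 0, so some outcome avoids every A_i.

33·p = 1/9 ≈ 0.1111111; existence CERTIFIED by the union bound.


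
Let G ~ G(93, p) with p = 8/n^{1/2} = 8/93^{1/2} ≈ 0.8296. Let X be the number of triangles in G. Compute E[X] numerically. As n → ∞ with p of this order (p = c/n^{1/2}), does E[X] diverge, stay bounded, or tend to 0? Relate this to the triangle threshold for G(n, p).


Number of potential triangles: C(93, 3) = 129766.
Each occurs with probability p³ ≈ (0.8296)³ ≈ 5.708809e-01.
By linearity: E[X] = C(93, 3)·p³ ≈ 129766 · 5.708809e-01 ≈ 74080.9352.
Since α = 1/2 < 1, p = c/n^{1/2} ≫ 1/n is above the triangle threshold p ~ 1/n. Asymptotically E[X] ~ (c³/6)·n^{3(1−α)} = (8³/6)·n^{1.5} → ∞; triangles are abundant w.h.p.

E[X] ≈ 74080.9352; in regime p = Θ(1/n^{1/2}) E[X] diverges (above the triangle threshold p ~ 1/n).


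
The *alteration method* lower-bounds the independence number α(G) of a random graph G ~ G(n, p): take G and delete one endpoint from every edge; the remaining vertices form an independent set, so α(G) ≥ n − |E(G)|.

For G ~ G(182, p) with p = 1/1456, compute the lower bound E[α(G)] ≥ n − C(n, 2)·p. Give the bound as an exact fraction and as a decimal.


E[|E(G)|] = C(182, 2)·p = 16471 · (1/1456) = 181/16.
E[α(G)] ≥ n − E[|E(G)|] = 182 − 181/16 = 2731/16.
Numerically: ≈ 170.68750.
(This is only a lower bound; the true E[α(G)] may be larger.)

E[α(G)] ≥ 2731/16 ≈ 170.68750.


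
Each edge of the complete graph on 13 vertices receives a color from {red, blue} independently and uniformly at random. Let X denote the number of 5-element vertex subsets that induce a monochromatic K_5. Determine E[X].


Let X = Σ_S X_S over the C(13, 5) = 1287 subsets S of size 5, where X_S = 1 if the K_5 on S is monochromatic.
For a fixed S, the K_5 on S has C(5, 2) = 10 edges. P[all 10 edges red] = (1/2)^10, and likewise for blue, so P[monochromatic] = 2·(1/2)^10 = 2^{1 − 10} = 1/512.
By linearity of expectation: E[X] = C(13, 5) · 2^{1 − 10} = 1287 · 1/512 = 1287/512.
Numerically: E[X] ≈ 2.51367.

E[X] = C(13,5)·2^(1−C(5,2)) = 1287/512 ≈ 2.51367.


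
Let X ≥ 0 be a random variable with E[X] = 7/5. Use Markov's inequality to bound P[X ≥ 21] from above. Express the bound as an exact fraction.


μ = E[X] = 7/5, a = 21.
Markov: P[X ≥ 21] ≤ μ/a = (7/5)/21 = 1/15.
Numerically: ≈ 0.066667.
(Since a = 21 > μ = 1.400000, the bound 1/15 is < 1 and informative.)

P[X ≥ 21] ≤ 1/15 ≈ 0.066667.


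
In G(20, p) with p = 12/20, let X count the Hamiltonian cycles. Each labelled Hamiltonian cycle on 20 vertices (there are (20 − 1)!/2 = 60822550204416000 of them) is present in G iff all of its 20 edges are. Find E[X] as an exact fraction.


K_20 has (20 − 1)!/2 = 60822550204416000 labelled Hamiltonian cycles.
For each such Hamiltonian cycle H, let X_H = 1 if all 20 edges of H are present in G. Then P[X_H = 1] = p^{20} = (3/5)^{20} = 3486784401/95367431640625.
Summing the indicators: E[X] = Σ_H E[X_H] = 60822550204416000 · p^{20} = 60822550204416000 · 3486784401/95367431640625 = 1696600954254376560918528/762939453125.
Numerically: E[X] ≈ 2.224e+12.

E[X] = 60822550204416000 · (3/5)^{20} = 1696600954254376560918528/762939453125 ≈ 2.224e+12.


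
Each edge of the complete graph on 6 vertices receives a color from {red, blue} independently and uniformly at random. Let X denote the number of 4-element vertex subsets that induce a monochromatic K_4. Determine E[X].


Let X = Σ_S X_S over the C(6, 4) = 15 subsets S of size 4, where X_S = 1 if the K_4 on S is monochromatic.
For a fixed S, the K_4 on S has C(4, 2) = 6 edges. P[all 6 edges red] = (1/2)^6, and likewise for blue, so P[monochromatic] = 2·(1/2)^6 = 2^{1 − 6} = 1/32.
By linearity of expectation: E[X] = C(6, 4) · 2^{1 − 6} = 15 · 1/32 = 15/32.
Numerically: E[X] ≈ 0.4688.

E[X] = C(6,4)·2^(1−C(4,2)) = 15/32 ≈ 0.4688.


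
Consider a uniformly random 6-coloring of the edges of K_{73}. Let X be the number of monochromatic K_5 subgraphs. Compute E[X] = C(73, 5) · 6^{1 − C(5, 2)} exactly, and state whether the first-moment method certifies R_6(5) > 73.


E[X] = C(73, 5) · 6^{1 − 10} = 15020334 · 6^{−9} = 15020334/10077696.
As a reduced fraction: E[X] = 834463/559872 ≈ 1.4905.
Is E[X] < 1? NO.
Since E[X] ≥ 1, the first-moment bound is inconclusive at n = 73; it does NOT by itself certify R_6(5) > 73.

E[X] = 834463/559872 ≈ 1.4905; E[X] ≥ 1; first-moment method inconclusive here.


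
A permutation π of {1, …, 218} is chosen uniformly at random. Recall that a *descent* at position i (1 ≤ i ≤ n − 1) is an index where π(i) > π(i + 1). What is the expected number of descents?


Write X = Σ X_I over i = 1, …, 217, with X_I the indicator of one descent.
There are 217 indicators.
For each fixed i, the pair (π(i), π(i+1)) is a uniformly random ordered pair of distinct values from {1, …, 218}; by symmetry P[π(i) > π(i+1)] = 1/2.
By linearity: E[X] = 217 · (1/2) = (218 − 1) · (1/2) = 217/2 ≈ 108.5000.

E[X] = 217/2 = 108.5000.


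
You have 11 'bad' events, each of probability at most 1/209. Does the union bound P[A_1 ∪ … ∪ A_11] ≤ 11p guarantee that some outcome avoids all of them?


Union bound: P[∪_{i=1}^{11} A_i] ≤ Σ_i P[A_i] ≤ 11·p = 11·(1/209) = 1/19.
Numerically: 1/19 ≈ 0.053.
Is 1/19 < 1? YES.
Since P[∪ A_i] ≤ 1/19 < 1, the complement has P[∩ A_i^c] ≥ 1 − 1/19 = 18/19 > 0, so some outcome avoids every A_i.

11·p = 1/19 ≈ 0.053; existence CERTIFIED by the union bound.


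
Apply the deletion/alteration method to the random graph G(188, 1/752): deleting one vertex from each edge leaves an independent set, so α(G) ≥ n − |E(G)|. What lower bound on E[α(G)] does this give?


E[|E(G)|] = C(188, 2)·p = 17578 · (1/752) = 187/8.
E[α(G)] ≥ n − E[|E(G)|] = 188 − 187/8 = 1317/8.
Numerically: ≈ 164.625.
(This is only a lower bound; the true E[α(G)] may be larger.)

E[α(G)] ≥ 1317/8 ≈ 164.625.


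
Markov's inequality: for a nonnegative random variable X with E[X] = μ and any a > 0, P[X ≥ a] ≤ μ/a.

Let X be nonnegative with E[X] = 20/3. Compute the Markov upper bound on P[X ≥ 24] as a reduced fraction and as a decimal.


μ = E[X] = 20/3, a = 24.
Markov: P[X ≥ 24] ≤ μ/a = (20/3)/24 = 5/18.
Numerically: ≈ 0.278.
(Since a = 24 > μ = 6.667, the bound 5/18 is < 1 and informative.)

P[X ≥ 24] ≤ 5/18 ≈ 0.278.


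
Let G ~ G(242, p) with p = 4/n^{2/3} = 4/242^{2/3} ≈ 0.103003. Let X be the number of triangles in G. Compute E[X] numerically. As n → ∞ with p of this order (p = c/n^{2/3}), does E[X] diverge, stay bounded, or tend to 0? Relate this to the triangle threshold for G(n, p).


Number of potential triangles: C(242, 3) = 2332880.
Each occurs with probability p³ ≈ (0.103003)³ ≈ 1.09282153e-03.
By linearity: E[X] = C(242, 3)·p³ ≈ 2332880 · 1.09282153e-03 ≈ 2549.421488.
Since α = 2/3 < 1, p = c/n^{2/3} ≫ 1/n is above the triangle threshold p ~ 1/n. Asymptotically E[X] ~ (c³/6)·n^{3(1−α)} = (4³/6)·n^{1} → ∞; triangles are abundant w.h.p.

E[X] ≈ 2549.421488; in regime p = Θ(1/n^{2/3}) E[X] diverges (above the triangle threshold p ~ 1/n).


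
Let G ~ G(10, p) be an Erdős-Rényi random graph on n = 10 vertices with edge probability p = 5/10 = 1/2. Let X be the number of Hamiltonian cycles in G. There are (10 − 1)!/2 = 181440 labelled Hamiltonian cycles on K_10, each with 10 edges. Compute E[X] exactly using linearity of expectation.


K_10 has (10 − 1)!/2 = 181440 labelled Hamiltonian cycles.
For each such Hamiltonian cycle H, let X_H = 1 if all 10 edges of H are present in G. Then P[X_H = 1] = p^{10} = (1/2)^{10} = 1/1024.
By linearity: E[X] = Σ_H E[X_H] = 181440 · p^{10} = 181440 · 1/1024 = 2835/16.
Numerically: E[X] ≈ 177.188.

E[X] = 181440 · (1/2)^{10} = 2835/16 ≈ 177.188.


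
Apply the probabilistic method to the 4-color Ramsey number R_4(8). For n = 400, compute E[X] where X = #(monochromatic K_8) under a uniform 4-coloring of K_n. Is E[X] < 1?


E[X] = C(400, 8) · 4^{1 − 28} = 15148408086508950 · 4^{−27} = 15148408086508950/18014398509481984.
As a reduced fraction: E[X] = 7574204043254475/9007199254740992 ≈ 0.841.
Is E[X] < 1? YES.
Since E[X] < 1, there exists a 4-coloring of K_{400} with no monochromatic K_8; hence R_4(8) > 400.

E[X] = 7574204043254475/9007199254740992 ≈ 0.841; E[X] < 1, so R_4(8) > 400.


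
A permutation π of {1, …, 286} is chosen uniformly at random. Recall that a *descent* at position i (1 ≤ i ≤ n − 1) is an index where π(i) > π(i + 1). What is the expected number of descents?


Write X = Σ X_I over i = 1, …, 285, with X_I the indicator of one descent.
There are 285 indicators.
For each fixed i, the pair (π(i), π(i+1)) is a uniformly random ordered pair of distinct values from {1, …, 286}; by symmetry P[π(i) > π(i+1)] = 1/2.
By linearity: E[X] = 285 · (1/2) = (286 − 1) · (1/2) = 285/2 ≈ 142.500000.

E[X] = 285/2 = 142.500000.


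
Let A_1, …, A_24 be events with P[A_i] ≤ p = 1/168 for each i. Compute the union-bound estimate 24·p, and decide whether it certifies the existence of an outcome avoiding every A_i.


Union bound: P[∪_{i=1}^{24} A_i] ≤ Σ_i P[A_i] ≤ 24·p = 24·(1/168) = 1/7.
Numerically: 1/7 ≈ 0.1429.
Is 1/7 < 1? YES.
Since P[∪ A_i] ≤ 1/7 < 1, the complement has P[∩ A_i^c] ≥ 1 − 1/7 = 6/7 > 0, so some outcome avoids every A_i.

24·p = 1/7 ≈ 0.1429; existence CERTIFIED by the union bound.


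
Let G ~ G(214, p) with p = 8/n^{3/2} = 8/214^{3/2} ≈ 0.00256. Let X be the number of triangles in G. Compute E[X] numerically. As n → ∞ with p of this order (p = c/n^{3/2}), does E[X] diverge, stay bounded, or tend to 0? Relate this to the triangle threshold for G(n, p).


Number of potential triangles: C(214, 3) = 1610564.
Each occurs with probability p³ ≈ (0.00256)³ ≈ 1.66881e-08.
By linearity: E[X] = C(214, 3)·p³ ≈ 1610564 · 1.66881e-08 ≈ 0.027.
Since α = 3/2 > 1, p = c/n^{3/2} = o(1/n) is below the triangle threshold p ~ 1/n. Asymptotically E[X] ~ (c³/6)·n^{3(1−α)} = (8³/6)·n^{-1.5} → 0, so by Markov's inequality G has no triangles w.h.p.

E[X] ≈ 0.027; in regime p = Θ(1/n^{3/2}) E[X] tends to 0 (below the triangle threshold p ~ 1/n).


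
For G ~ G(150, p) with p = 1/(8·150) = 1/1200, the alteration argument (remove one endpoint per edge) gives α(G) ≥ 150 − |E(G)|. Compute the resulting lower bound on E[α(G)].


E[|E(G)|] = C(150, 2)·p = 11175 · (1/1200) = 149/16.
E[α(G)] ≥ n − E[|E(G)|] = 150 − 149/16 = 2251/16.
Numerically: ≈ 140.688.
(This is only a lower bound; the true E[α(G)] may be larger.)

E[α(G)] ≥ 2251/16 ≈ 140.688.


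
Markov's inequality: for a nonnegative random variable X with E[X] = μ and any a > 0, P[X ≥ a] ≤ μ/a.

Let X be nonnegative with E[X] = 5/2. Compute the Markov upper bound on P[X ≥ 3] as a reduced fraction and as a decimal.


μ = E[X] = 5/2, a = 3.
Markov: P[X ≥ 3] ≤ μ/a = (5/2)/3 = 5/6.
Numerically: ≈ 0.83333.
(Since a = 3 > μ = 2.50000, the bound 5/6 is < 1 and informative.)

P[X ≥ 3] ≤ 5/6 ≈ 0.83333.


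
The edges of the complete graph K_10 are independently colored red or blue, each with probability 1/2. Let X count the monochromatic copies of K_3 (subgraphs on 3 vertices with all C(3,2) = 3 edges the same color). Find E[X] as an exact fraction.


Let X = Σ_S X_S over the C(10, 3) = 120 subsets S of size 3, where X_S = 1 if the K_3 on S is monochromatic.
For a fixed S, the K_3 on S has C(3, 2) = 3 edges. P[all 3 edges red] = (1/2)^3, and likewise for blue, so P[monochromatic] = 2·(1/2)^3 = 2^{1 − 3} = 1/4.
Summing: E[X] = C(10, 3) · 2^{1 − 3} = 120 · 1/4 = 30.
Numerically: E[X] ≈ 30.000.

E[X] = C(10,3)·2^(1−C(3,2)) = 30 ≈ 30.000.


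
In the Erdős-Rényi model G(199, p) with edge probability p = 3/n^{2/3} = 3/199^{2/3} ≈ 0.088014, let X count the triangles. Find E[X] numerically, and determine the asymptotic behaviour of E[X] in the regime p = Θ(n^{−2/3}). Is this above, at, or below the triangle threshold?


Number of potential triangles: C(199, 3) = 1293699.
Each occurs with probability p³ ≈ (0.088014)³ ≈ 6.8180096e-04.
By linearity: E[X] = C(199, 3)·p³ ≈ 1293699 · 6.8180096e-04 ≈ 882.04523.
Since α = 2/3 < 1, p = c/n^{2/3} ≫ 1/n is above the triangle threshold p ~ 1/n. Asymptotically E[X] ~ (c³/6)·n^{3(1−α)} = (3³/6)·n^{1} → ∞; triangles are abundant w.h.p.

E[X] ≈ 882.04523; in regime p = Θ(1/n^{2/3}) E[X] diverges (above the triangle threshold p ~ 1/n).


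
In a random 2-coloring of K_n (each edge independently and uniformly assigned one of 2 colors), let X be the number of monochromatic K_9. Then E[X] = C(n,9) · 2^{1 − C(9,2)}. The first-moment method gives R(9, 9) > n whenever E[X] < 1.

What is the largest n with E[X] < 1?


We need C(n, 9) · 2^{1 − 36} < 1, i.e. C(n, 9) < 2^{36 − 1} = 34359738368.
Check values of n near the boundary:
  n = 64: C(64, 9) = 27540584512; 27540584512 < 34359738368? YES
  n = 65: C(65, 9) = 31966749880; 31966749880 < 34359738368? YES
  n = 66: C(66, 9) = 37014131440; 37014131440 < 34359738368? NO
  n = 67: C(67, 9) = 42757703560; 42757703560 < 34359738368? NO
  n = 68: C(68, 9) = 49280065120; 49280065120 < 34359738368? NO
The largest n with C(n, 9) < 34359738368 is n = 65 (where E[X] = 3995843735/4294967296 ≈ 0.930355). Hence R(9, 9) > 65, i.e. R(9, 9) ≥ 66.

Largest n = 65; hence R(9, 9) > 65.


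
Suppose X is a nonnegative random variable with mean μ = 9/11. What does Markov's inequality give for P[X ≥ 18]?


μ = E[X] = 9/11, a = 18.
Markov: P[X ≥ 18] ≤ μ/a = (9/11)/18 = 1/22.
Numerically: ≈ 0.045455.
(Since a = 18 > μ = 0.818182, the bound 1/22 is < 1 and informative.)

P[X ≥ 18] ≤ 1/22 ≈ 0.045455.


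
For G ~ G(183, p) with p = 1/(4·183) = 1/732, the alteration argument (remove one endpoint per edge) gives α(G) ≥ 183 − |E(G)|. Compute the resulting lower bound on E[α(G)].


E[|E(G)|] = C(183, 2)·p = 16653 · (1/732) = 91/4.
E[α(G)] ≥ n − E[|E(G)|] = 183 − 91/4 = 641/4.
Numerically: ≈ 160.25000.
(This is only a lower bound; the true E[α(G)] may be larger.)

E[α(G)] ≥ 641/4 ≈ 160.25000.


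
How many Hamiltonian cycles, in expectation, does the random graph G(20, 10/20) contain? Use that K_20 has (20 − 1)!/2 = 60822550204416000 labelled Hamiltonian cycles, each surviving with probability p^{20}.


K_20 has (20 − 1)!/2 = 60822550204416000 labelled Hamiltonian cycles.
For each such Hamiltonian cycle H, let X_H = 1 if all 20 edges of H are present in G. Then P[X_H = 1] = p^{20} = (1/2)^{20} = 1/1048576.
By linearity of expectation: E[X] = Σ_H E[X_H] = 60822550204416000 · p^{20} = 60822550204416000 · 1/1048576 = 1856156927625/32.
Numerically: E[X] ≈ 5.80049e+10.

E[X] = 60822550204416000 · (1/2)^{20} = 1856156927625/32 ≈ 5.80049e+10.


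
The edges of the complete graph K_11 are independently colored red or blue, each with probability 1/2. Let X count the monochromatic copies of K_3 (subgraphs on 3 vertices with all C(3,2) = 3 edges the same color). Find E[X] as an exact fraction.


Let X = Σ_S X_S over the C(11, 3) = 165 subsets S of size 3, where X_S = 1 if the K_3 on S is monochromatic.
For a fixed S, the K_3 on S has C(3, 2) = 3 edges. P[all 3 edges red] = (1/2)^3, and likewise for blue, so P[monochromatic] = 2·(1/2)^3 = 2^{1 − 3} = 1/4.
Summing: E[X] = C(11, 3) · 2^{1 − 3} = 165 · 1/4 = 165/4.
Numerically: E[X] ≈ 41.25000.

E[X] = C(11,3)·2^(1−C(3,2)) = 165/4 ≈ 41.25000.


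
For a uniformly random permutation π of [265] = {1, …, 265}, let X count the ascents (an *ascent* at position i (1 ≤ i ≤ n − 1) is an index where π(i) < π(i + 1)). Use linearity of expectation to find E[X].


Write X = Σ X_I over i = 1, …, 264, with X_I the indicator of one ascent.
There are 264 indicators.
For each fixed i, the pair (π(i), π(i+1)) is a uniformly random ordered pair of distinct values from {1, …, 265}; by symmetry P[π(i) < π(i+1)] = 1/2.
By linearity: E[X] = 264 · (1/2) = (265 − 1) · (1/2) = 132 ≈ 132.0000.

E[X] = 132 = 132.0000.


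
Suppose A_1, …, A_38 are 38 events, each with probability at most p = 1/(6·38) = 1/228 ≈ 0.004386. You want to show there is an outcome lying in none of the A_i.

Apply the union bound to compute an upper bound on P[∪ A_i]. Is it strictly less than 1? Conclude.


Union bound: P[∪_{i=1}^{38} A_i] ≤ Σ_i P[A_i] ≤ 38·p = 38·(1/228) = 1/6.
Numerically: 1/6 ≈ 0.166667.
Is 1/6 < 1? YES.
Since P[∪ A_i] ≤ 1/6 < 1, the complement has P[∩ A_i^c] ≥ 1 − 1/6 = 5/6 > 0, so some outcome avoids every A_i.

38·p = 1/6 ≈ 0.166667; existence CERTIFIED by the union bound.


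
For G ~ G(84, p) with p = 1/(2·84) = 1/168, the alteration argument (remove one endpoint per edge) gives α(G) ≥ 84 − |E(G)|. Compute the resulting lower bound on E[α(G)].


E[|E(G)|] = C(84, 2)·p = 3486 · (1/168) = 83/4.
E[α(G)] ≥ n − E[|E(G)|] = 84 − 83/4 = 253/4.
Numerically: ≈ 63.250.
(This is only a lower bound; the true E[α(G)] may be larger.)

E[α(G)] ≥ 253/4 ≈ 63.250.


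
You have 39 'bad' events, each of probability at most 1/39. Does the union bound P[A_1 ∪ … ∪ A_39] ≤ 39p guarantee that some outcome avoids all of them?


Union bound: P[∪_{i=1}^{39} A_i] ≤ Σ_i P[A_i] ≤ 39·p = 39·(1/39) = 1.
Numerically: 1 ≈ 1.000.
Is 1 < 1? NO.
Since the bound 1 is ≥ 1, the union bound is uninformative here; it does NOT by itself certify existence.

39·p = 1 ≈ 1.000; existence NOT certified by the union bound.


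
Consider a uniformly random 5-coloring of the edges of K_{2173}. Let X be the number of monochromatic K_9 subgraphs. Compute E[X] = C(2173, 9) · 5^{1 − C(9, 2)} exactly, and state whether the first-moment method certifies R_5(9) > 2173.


E[X] = C(2173, 9) · 5^{1 − 36} = 2927993888115921319674265 · 5^{−35} = 2927993888115921319674265/2910383045673370361328125.
As a reduced fraction: E[X] = 585598777623184263934853/582076609134674072265625 ≈ 1.0060510.
Is E[X] < 1? NO.
Since E[X] ≥ 1, the first-moment bound is inconclusive at n = 2173; it does NOT by itself certify R_5(9) > 2173.

E[X] = 585598777623184263934853/582076609134674072265625 ≈ 1.0060510; E[X] ≥ 1; first-moment method inconclusive here.


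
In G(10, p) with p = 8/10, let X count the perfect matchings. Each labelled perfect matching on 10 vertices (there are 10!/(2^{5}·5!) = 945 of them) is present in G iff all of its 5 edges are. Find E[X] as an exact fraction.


K_10 has 10!/(2^{5}·5!) = 945 labelled perfect matchings.
For each such perfect matching H, let X_H = 1 if all 5 edges of H are present in G. Then P[X_H = 1] = p^{5} = (4/5)^{5} = 1024/3125.
By linearity of expectation: E[X] = Σ_H E[X_H] = 945 · p^{5} = 945 · 1024/3125 = 193536/625.
Numerically: E[X] ≈ 310.

E[X] = 945 · (4/5)^{5} = 193536/625 ≈ 310.


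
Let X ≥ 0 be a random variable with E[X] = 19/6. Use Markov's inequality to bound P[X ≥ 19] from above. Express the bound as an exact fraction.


μ = E[X] = 19/6, a = 19.
Markov: P[X ≥ 19] ≤ μ/a = (19/6)/19 = 1/6.
Numerically: ≈ 0.166667.
(Since a = 19 > μ = 3.166667, the bound 1/6 is < 1 and informative.)

P[X ≥ 19] ≤ 1/6 ≈ 0.166667.


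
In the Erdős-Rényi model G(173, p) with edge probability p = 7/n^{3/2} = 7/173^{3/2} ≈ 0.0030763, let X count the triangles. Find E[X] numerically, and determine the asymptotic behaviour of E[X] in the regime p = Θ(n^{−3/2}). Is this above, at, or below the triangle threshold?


Number of potential triangles: C(173, 3) = 848046.
Each occurs with probability p³ ≈ (0.0030763)³ ≈ 2.91129796e-08.
By linearity: E[X] = C(173, 3)·p³ ≈ 848046 · 2.91129796e-08 ≈ 0.024689.
Since α = 3/2 > 1, p = c/n^{3/2} = o(1/n) is below the triangle threshold p ~ 1/n. Asymptotically E[X] ~ (c³/6)·n^{3(1−α)} = (7³/6)·n^{-1.5} → 0, so by Markov's inequality G has no triangles w.h.p.

E[X] ≈ 0.024689; in regime p = Θ(1/n^{3/2}) E[X] tends to 0 (below the triangle threshold p ~ 1/n).


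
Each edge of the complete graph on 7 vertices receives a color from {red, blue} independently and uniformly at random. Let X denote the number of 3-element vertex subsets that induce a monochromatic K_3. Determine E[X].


Let X = Σ_S X_S over the C(7, 3) = 35 subsets S of size 3, where X_S = 1 if the K_3 on S is monochromatic.
For a fixed S, the K_3 on S has C(3, 2) = 3 edges. P[all 3 edges red] = (1/2)^3, and likewise for blue, so P[monochromatic] = 2·(1/2)^3 = 2^{1 − 3} = 1/4.
Summing: E[X] = C(7, 3) · 2^{1 − 3} = 35 · 1/4 = 35/4.
Numerically: E[X] ≈ 8.7500.

E[X] = C(7,3)·2^(1−C(3,2)) = 35/4 ≈ 8.7500.


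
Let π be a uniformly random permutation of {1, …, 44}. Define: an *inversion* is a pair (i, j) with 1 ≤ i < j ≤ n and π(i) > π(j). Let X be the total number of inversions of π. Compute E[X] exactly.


Write X = Σ X_I over the C(44, 2) = 946 pairs i < j, with X_I the indicator of one inversion.
There are 946 indicators.
For each fixed pair i < j, the values π(i) and π(j) are two distinct elements of {1, …, 44} in uniformly random order; by symmetry P[π(i) > π(j)] = 1/2.
By linearity: E[X] = 946 · (1/2) = C(44, 2) · (1/2) = 946/2 = 473 ≈ 473.000000.

E[X] = 473 = 473.000000.


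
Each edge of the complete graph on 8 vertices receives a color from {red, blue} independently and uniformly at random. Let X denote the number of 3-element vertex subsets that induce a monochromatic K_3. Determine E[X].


Let X = Σ_S X_S over the C(8, 3) = 56 subsets S of size 3, where X_S = 1 if the K_3 on S is monochromatic.
For a fixed S, the K_3 on S has C(3, 2) = 3 edges. P[all 3 edges red] = (1/2)^3, and likewise for blue, so P[monochromatic] = 2·(1/2)^3 = 2^{1 − 3} = 1/4.
By linearity: E[X] = C(8, 3) · 2^{1 − 3} = 56 · 1/4 = 14.
Numerically: E[X] ≈ 14.000000.

E[X] = C(8,3)·2^(1−C(3,2)) = 14 ≈ 14.000000.


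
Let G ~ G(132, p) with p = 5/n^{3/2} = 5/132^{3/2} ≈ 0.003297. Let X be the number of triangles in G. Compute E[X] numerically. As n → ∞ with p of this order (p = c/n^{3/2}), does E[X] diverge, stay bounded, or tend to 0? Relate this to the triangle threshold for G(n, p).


Number of potential triangles: C(132, 3) = 374660.
Each occurs with probability p³ ≈ (0.003297)³ ≈ 3.583664e-08.
By linearity: E[X] = C(132, 3)·p³ ≈ 374660 · 3.583664e-08 ≈ 0.0134.
Since α = 3/2 > 1, p = c/n^{3/2} = o(1/n) is below the triangle threshold p ~ 1/n. Asymptotically E[X] ~ (c³/6)·n^{3(1−α)} = (5³/6)·n^{-1.5} → 0, so by Markov's inequality G has no triangles w.h.p.

E[X] ≈ 0.0134; in regime p = Θ(1/n^{3/2}) E[X] tends to 0 (below the triangle threshold p ~ 1/n).


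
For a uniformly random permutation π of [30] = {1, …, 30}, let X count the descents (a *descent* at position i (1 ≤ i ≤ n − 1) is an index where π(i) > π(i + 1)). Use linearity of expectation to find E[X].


Write X = Σ X_I over i = 1, …, 29, with X_I the indicator of one descent.
There are 29 indicators.
For each fixed i, the pair (π(i), π(i+1)) is a uniformly random ordered pair of distinct values from {1, …, 30}; by symmetry P[π(i) > π(i+1)] = 1/2.
By linearity: E[X] = 29 · (1/2) = (30 − 1) · (1/2) = 29/2 ≈ 14.5000.

E[X] = 29/2 = 14.5000.


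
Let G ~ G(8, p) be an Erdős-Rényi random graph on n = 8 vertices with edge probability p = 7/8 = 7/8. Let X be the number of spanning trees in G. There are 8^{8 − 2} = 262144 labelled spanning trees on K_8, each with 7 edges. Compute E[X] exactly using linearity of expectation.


K_8 has 8^{8 − 2} = 262144 labelled spanning trees.
For each such spanning tree H, let X_H = 1 if all 7 edges of H are present in G. Then P[X_H = 1] = p^{7} = (7/8)^{7} = 823543/2097152.
By linearity: E[X] = Σ_H E[X_H] = 262144 · p^{7} = 262144 · 823543/2097152 = 823543/8.
Numerically: E[X] ≈ 1.0294e+05.

E[X] = 262144 · (7/8)^{7} = 823543/8 ≈ 1.0294e+05.


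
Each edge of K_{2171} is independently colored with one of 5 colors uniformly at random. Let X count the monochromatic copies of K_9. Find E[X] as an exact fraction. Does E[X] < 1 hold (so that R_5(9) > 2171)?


E[X] = C(2171, 9) · 5^{1 − 36} = 2903784578674959601827205 · 5^{−35} = 2903784578674959601827205/2910383045673370361328125.
As a reduced fraction: E[X] = 580756915734991920365441/582076609134674072265625 ≈ 0.997733.
Is E[X] < 1? YES.
Since E[X] < 1, there exists a 5-coloring of K_{2171} with no monochromatic K_9; hence R_5(9) > 2171.

E[X] = 580756915734991920365441/582076609134674072265625 ≈ 0.997733; E[X] < 1, so R_5(9) > 2171.


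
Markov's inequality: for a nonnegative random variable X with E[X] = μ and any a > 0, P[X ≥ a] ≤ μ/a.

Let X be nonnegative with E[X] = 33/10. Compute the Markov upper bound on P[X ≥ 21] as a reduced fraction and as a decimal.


μ = E[X] = 33/10, a = 21.
Markov: P[X ≥ 21] ≤ μ/a = (33/10)/21 = 11/70.
Numerically: ≈ 0.1571.
(Since a = 21 > μ = 3.3000, the bound 11/70 is < 1 and informative.)

P[X ≥ 21] ≤ 11/70 ≈ 0.1571.


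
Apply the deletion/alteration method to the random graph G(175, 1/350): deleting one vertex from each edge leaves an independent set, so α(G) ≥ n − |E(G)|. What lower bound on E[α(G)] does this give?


E[|E(G)|] = C(175, 2)·p = 15225 · (1/350) = 87/2.
E[α(G)] ≥ n − E[|E(G)|] = 175 − 87/2 = 263/2.
Numerically: ≈ 131.50000.
(This is only a lower bound; the true E[α(G)] may be larger.)

E[α(G)] ≥ 263/2 ≈ 131.50000.


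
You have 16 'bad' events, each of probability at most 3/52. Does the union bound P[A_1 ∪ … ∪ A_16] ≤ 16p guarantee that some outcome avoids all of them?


Union bound: P[∪_{i=1}^{16} A_i] ≤ Σ_i P[A_i] ≤ 16·p = 16·(3/52) = 12/13.
Numerically: 12/13 ≈ 0.92308.
Is 12/13 < 1? YES.
Since P[∪ A_i] ≤ 12/13 < 1, the complement has P[∩ A_i^c] ≥ 1 − 12/13 = 1/13 > 0, so some outcome avoids every A_i.

16·p = 12/13 ≈ 0.92308; existence CERTIFIED by the union bound.


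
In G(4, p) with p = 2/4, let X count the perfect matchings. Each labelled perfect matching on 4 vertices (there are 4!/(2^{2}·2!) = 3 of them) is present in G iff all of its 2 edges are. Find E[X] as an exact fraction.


K_4 has 4!/(2^{2}·2!) = 3 labelled perfect matchings.
For each such perfect matching H, let X_H = 1 if all 2 edges of H are present in G. Then P[X_H = 1] = p^{2} = (1/2)^{2} = 1/4.
By linearity of expectation: E[X] = Σ_H E[X_H] = 3 · p^{2} = 3 · 1/4 = 3/4.
Numerically: E[X] ≈ 0.75.

E[X] = 3 · (1/2)^{2} = 3/4 ≈ 0.75.


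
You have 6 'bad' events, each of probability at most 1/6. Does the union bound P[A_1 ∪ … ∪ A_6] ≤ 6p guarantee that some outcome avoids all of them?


Union bound: P[∪_{i=1}^{6} A_i] ≤ Σ_i P[A_i] ≤ 6·p = 6·(1/6) = 1.
Numerically: 1 ≈ 1.0000000.
Is 1 < 1? NO.
Since the bound 1 is ≥ 1, the union bound is uninformative here; it does NOT by itself certify existence.

6·p = 1 ≈ 1.0000000; existence NOT certified by the union bound.


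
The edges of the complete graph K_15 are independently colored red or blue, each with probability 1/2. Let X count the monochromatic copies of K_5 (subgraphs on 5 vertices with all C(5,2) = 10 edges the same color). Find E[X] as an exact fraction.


Let X = Σ_S X_S over the C(15, 5) = 3003 subsets S of size 5, where X_S = 1 if the K_5 on S is monochromatic.
For a fixed S, the K_5 on S has C(5, 2) = 10 edges. P[all 10 edges red] = (1/2)^10, and likewise for blue, so P[monochromatic] = 2·(1/2)^10 = 2^{1 − 10} = 1/512.
By linearity: E[X] = C(15, 5) · 2^{1 − 10} = 3003 · 1/512 = 3003/512.
Numerically: E[X] ≈ 5.86523.

E[X] = C(15,5)·2^(1−C(5,2)) = 3003/512 ≈ 5.86523.


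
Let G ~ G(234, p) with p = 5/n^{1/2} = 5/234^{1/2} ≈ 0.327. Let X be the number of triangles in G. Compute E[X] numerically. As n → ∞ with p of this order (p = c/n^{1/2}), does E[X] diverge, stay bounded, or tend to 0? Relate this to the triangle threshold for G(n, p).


Number of potential triangles: C(234, 3) = 2108184.
Each occurs with probability p³ ≈ (0.327)³ ≈ 3.49210e-02.
By linearity: E[X] = C(234, 3)·p³ ≈ 2108184 · 3.49210e-02 ≈ 73619.818.
Since α = 1/2 < 1, p = c/n^{1/2} ≫ 1/n is above the triangle threshold p ~ 1/n. Asymptotically E[X] ~ (c³/6)·n^{3(1−α)} = (5³/6)·n^{1.5} → ∞; triangles are abundant w.h.p.

E[X] ≈ 73619.818; in regime p = Θ(1/n^{1/2}) E[X] diverges (above the triangle threshold p ~ 1/n).


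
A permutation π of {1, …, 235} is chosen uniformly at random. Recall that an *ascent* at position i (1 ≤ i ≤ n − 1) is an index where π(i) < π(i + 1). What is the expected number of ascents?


Write X = Σ X_I over i = 1, …, 234, with X_I the indicator of one ascent.
There are 234 indicators.
For each fixed i, the pair (π(i), π(i+1)) is a uniformly random ordered pair of distinct values from {1, …, 235}; by symmetry P[π(i) < π(i+1)] = 1/2.
By linearity: E[X] = 234 · (1/2) = (235 − 1) · (1/2) = 117 ≈ 117.000.

E[X] = 117 = 117.000.


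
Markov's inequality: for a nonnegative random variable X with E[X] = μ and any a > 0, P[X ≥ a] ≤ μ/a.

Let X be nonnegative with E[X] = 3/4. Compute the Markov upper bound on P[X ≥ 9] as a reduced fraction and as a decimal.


μ = E[X] = 3/4, a = 9.
Markov: P[X ≥ 9] ≤ μ/a = (3/4)/9 = 1/12.
Numerically: ≈ 0.08333.
(Since a = 9 > μ = 0.75000, the bound 1/12 is < 1 and informative.)

P[X ≥ 9] ≤ 1/12 ≈ 0.08333.


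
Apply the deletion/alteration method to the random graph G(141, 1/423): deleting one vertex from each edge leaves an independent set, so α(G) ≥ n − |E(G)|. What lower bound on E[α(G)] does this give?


E[|E(G)|] = C(141, 2)·p = 9870 · (1/423) = 70/3.
E[α(G)] ≥ n − E[|E(G)|] = 141 − 70/3 = 353/3.
Numerically: ≈ 117.6667.
(This is only a lower bound; the true E[α(G)] may be larger.)

E[α(G)] ≥ 353/3 ≈ 117.6667.


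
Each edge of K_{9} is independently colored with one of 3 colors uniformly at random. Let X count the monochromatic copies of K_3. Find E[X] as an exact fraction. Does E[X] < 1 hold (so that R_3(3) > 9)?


E[X] = C(9, 3) · 3^{1 − 3} = 84 · 3^{−2} = 84/9.
As a reduced fraction: E[X] = 28/3 ≈ 9.3333333.
Is E[X] < 1? NO.
Since E[X] ≥ 1, the first-moment bound is inconclusive at n = 9; it does NOT by itself certify R_3(3) > 9.

E[X] = 28/3 ≈ 9.3333333; E[X] ≥ 1; first-moment method inconclusive here.


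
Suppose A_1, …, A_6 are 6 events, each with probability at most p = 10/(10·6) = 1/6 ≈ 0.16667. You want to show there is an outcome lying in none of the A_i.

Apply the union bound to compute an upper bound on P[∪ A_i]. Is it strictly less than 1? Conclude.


Union bound: P[∪_{i=1}^{6} A_i] ≤ Σ_i P[A_i] ≤ 6·p = 6·(1/6) = 1.
Numerically: 1 ≈ 1.00000.
Is 1 < 1? NO.
Since the bound 1 is ≥ 1, the union bound is uninformative here; it does NOT by itself certify existence.

6·p = 1 ≈ 1.00000; existence NOT certified by the union bound.


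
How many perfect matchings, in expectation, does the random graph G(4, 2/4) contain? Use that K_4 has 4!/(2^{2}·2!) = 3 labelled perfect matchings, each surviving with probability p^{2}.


K_4 has 4!/(2^{2}·2!) = 3 labelled perfect matchings.
For each such perfect matching H, let X_H = 1 if all 2 edges of H are present in G. Then P[X_H = 1] = p^{2} = (1/2)^{2} = 1/4.
By linearity: E[X] = Σ_H E[X_H] = 3 · p^{2} = 3 · 1/4 = 3/4.
Numerically: E[X] ≈ 0.75.

E[X] = 3 · (1/2)^{2} = 3/4 ≈ 0.75.


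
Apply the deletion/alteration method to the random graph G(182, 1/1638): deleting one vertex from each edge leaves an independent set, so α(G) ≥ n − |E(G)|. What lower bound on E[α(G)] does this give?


E[|E(G)|] = C(182, 2)·p = 16471 · (1/1638) = 181/18.
E[α(G)] ≥ n − E[|E(G)|] = 182 − 181/18 = 3095/18.
Numerically: ≈ 171.94444.
(This is only a lower bound; the true E[α(G)] may be larger.)

E[α(G)] ≥ 3095/18 ≈ 171.94444.


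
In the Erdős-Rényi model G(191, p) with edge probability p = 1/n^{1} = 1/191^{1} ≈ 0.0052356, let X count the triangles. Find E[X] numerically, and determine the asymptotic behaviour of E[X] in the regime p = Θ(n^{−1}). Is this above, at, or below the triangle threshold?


Number of potential triangles: C(191, 3) = 1143135.
Each occurs with probability p³ ≈ (0.0052356)³ ≈ 1.43515860e-07.
By linearity: E[X] = C(191, 3)·p³ ≈ 1143135 · 1.43515860e-07 ≈ 0.164058.
Here α = 1, so p = 1/n is exactly at the triangle threshold p ~ 1/n. Asymptotically E[X] → c³/6 = 1³/6 = 1/6 ≈ 0.166667, a bounded constant. In this regime the triangle count is asymptotically Poisson(c³/6).

E[X] ≈ 0.164058; in regime p = Θ(1/n^{1}) E[X] stays bounded (at the triangle threshold p ~ 1/n).


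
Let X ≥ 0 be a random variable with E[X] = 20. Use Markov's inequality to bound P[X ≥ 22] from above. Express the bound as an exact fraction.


μ = E[X] = 20, a = 22.
Markov: P[X ≥ 22] ≤ μ/a = (20)/22 = 10/11.
Numerically: ≈ 0.90909.
(Since a = 22 > μ = 20.00000, the bound 10/11 is < 1 and informative.)

P[X ≥ 22] ≤ 10/11 ≈ 0.90909.


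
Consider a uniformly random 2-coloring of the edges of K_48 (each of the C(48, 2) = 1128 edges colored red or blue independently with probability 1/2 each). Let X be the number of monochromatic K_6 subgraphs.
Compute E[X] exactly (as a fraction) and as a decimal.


Let X = Σ_S X_S over the C(48, 6) = 12271512 subsets S of size 6, where X_S = 1 if the K_6 on S is monochromatic.
For a fixed S, the K_6 on S has C(6, 2) = 15 edges. P[all 15 edges red] = (1/2)^15, and likewise for blue, so P[monochromatic] = 2·(1/2)^15 = 2^{1 − 15} = 1/16384.
By linearity of expectation: E[X] = C(48, 6) · 2^{1 − 15} = 12271512 · 1/16384 = 1533939/2048.
Numerically: E[X] ≈ 748.99365.

E[X] = C(48,6)·2^(1−C(6,2)) = 1533939/2048 ≈ 748.99365.


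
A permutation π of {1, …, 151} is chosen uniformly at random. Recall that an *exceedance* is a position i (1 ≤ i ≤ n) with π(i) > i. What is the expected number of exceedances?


Write X = Σ_{i=1}^{151} X_i, where X_i = 1_{π(i) > i}.
For each fixed i, π(i) is uniform over {1, …, 151} (marginal of a uniform permutation), so P[π(i) > i] = (n − i)/n. Summing: Σ_{i=1}^{151} (n − i)/n = (0 + 1 + … + 150)/151 = 151(151 − 1)/(2·151) = (151 − 1)/2.
Hence E[X] = Σ_{i=1}^{151} (151 − i)/151 = 75 ≈ 75.00000.

E[X] = 75 = 75.00000.


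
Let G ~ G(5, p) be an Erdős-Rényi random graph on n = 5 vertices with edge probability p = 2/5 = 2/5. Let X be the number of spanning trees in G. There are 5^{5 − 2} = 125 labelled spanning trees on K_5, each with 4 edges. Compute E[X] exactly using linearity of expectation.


K_5 has 5^{5 − 2} = 125 labelled spanning trees.
For each such spanning tree H, let X_H = 1 if all 4 edges of H are present in G. Then P[X_H = 1] = p^{4} = (2/5)^{4} = 16/625.
By linearity of expectation: E[X] = Σ_H E[X_H] = 125 · p^{4} = 125 · 16/625 = 16/5.
Numerically: E[X] ≈ 3.2.

E[X] = 125 · (2/5)^{4} = 16/5 ≈ 3.2.


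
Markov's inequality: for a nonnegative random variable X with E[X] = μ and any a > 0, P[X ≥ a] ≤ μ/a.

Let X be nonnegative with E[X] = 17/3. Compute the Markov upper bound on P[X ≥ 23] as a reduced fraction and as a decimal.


μ = E[X] = 17/3, a = 23.
Markov: P[X ≥ 23] ≤ μ/a = (17/3)/23 = 17/69.
Numerically: ≈ 0.24638.
(Since a = 23 > μ = 5.66667, the bound 17/69 is < 1 and informative.)

P[X ≥ 23] ≤ 17/69 ≈ 0.24638.


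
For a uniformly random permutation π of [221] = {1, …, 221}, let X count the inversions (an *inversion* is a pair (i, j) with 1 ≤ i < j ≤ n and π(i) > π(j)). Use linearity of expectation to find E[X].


Write X = Σ X_I over the C(221, 2) = 24310 pairs i < j, with X_I the indicator of one inversion.
There are 24310 indicators.
For each fixed pair i < j, the values π(i) and π(j) are two distinct elements of {1, …, 221} in uniformly random order; by symmetry P[π(i) > π(j)] = 1/2.
By linearity: E[X] = 24310 · (1/2) = C(221, 2) · (1/2) = 24310/2 = 12155 ≈ 12155.00000.

E[X] = 12155 = 12155.00000.


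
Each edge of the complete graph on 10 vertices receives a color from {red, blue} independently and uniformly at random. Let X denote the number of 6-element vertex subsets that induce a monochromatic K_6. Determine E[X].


Let X = Σ_S X_S over the C(10, 6) = 210 subsets S of size 6, where X_S = 1 if the K_6 on S is monochromatic.
For a fixed S, the K_6 on S has C(6, 2) = 15 edges. P[all 15 edges red] = (1/2)^15, and likewise for blue, so P[monochromatic] = 2·(1/2)^15 = 2^{1 − 15} = 1/16384.
By linearity: E[X] = C(10, 6) · 2^{1 − 15} = 210 · 1/16384 = 105/8192.
Numerically: E[X] ≈ 0.012817.

E[X] = C(10,6)·2^(1−C(6,2)) = 105/8192 ≈ 0.012817.


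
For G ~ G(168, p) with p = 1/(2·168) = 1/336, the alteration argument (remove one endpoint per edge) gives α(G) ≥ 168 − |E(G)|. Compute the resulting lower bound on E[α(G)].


E[|E(G)|] = C(168, 2)·p = 14028 · (1/336) = 167/4.
E[α(G)] ≥ n − E[|E(G)|] = 168 − 167/4 = 505/4.
Numerically: ≈ 126.250.
(This is only a lower bound; the true E[α(G)] may be larger.)

E[α(G)] ≥ 505/4 ≈ 126.250.


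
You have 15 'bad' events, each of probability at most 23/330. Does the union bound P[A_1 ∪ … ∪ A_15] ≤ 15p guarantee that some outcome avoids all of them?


Union bound: P[∪_{i=1}^{15} A_i] ≤ Σ_i P[A_i] ≤ 15·p = 15·(23/330) = 23/22.
Numerically: 23/22 ≈ 1.0455.
Is 23/22 < 1? NO.
Since the bound 23/22 is ≥ 1, the union bound is uninformative here; it does NOT by itself certify existence.

15·p = 23/22 ≈ 1.0455; existence NOT certified by the union bound.


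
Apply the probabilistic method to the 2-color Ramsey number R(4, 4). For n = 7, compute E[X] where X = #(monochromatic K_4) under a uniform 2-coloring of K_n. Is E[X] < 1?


E[X] = C(7, 4) · 2^{1 − 6} = 35 · 2^{−5} = 35/32.
As a reduced fraction: E[X] = 35/32 ≈ 1.0938.
Is E[X] < 1? NO.
Since E[X] ≥ 1, the first-moment bound is inconclusive at n = 7; it does NOT by itself certify R(4, 4) > 7.

E[X] = 35/32 ≈ 1.0938; E[X] ≥ 1; first-moment method inconclusive here.


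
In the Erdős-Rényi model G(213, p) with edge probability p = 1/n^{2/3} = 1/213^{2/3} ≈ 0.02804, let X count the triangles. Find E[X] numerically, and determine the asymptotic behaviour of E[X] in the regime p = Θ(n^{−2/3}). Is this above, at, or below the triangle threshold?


Number of potential triangles: C(213, 3) = 1587986.
Each occurs with probability p³ ≈ (0.02804)³ ≈ 2.204148e-05.
By linearity: E[X] = C(213, 3)·p³ ≈ 1587986 · 2.204148e-05 ≈ 35.0016.
Since α = 2/3 < 1, p = c/n^{2/3} ≫ 1/n is above the triangle threshold p ~ 1/n. Asymptotically E[X] ~ (c³/6)·n^{3(1−α)} = (1³/6)·n^{1} → ∞; triangles are abundant w.h.p.

E[X] ≈ 35.0016; in regime p = Θ(1/n^{2/3}) E[X] diverges (above the triangle threshold p ~ 1/n).
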